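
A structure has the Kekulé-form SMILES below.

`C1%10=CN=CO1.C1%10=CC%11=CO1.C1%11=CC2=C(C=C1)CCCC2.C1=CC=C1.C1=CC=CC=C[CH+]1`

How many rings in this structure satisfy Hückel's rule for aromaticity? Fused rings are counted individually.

4

The SMILES encodes a five-membered ring with an oxygen at position 1 and a nitrogen at position 3 (in a C=N bond), with two double bonds; a five-membered ring of four carbons and one oxygen, with two C=C double bonds; a six-membered carbon ring with three alternating C=C double bonds, fused to a saturated six-membered carbon ring; a four-membered carbon ring with two alternating C=C double bonds; a seven-membered all-carbon ring bearing a positive charge on one carbon, with three C=C double bonds.
The 5-membered ring with one oxygen and one =N– is fully conjugated (every ring atom contributes a p orbital); 2 ring double bonds (4 π electrons) plus a heteroatom lone pair (2) give 6 π electrons. Since 6 = 4n+2 (n=1), it is aromatic (oxazole).
The 5-membered ring with one oxygen is planar and fully conjugated; 2 ring double bonds (4 π electrons) plus a heteroatom lone pair (2) give 6 π electrons. Since 6 = 4n+2 (n=1), it is aromatic (furan).
The 6-membered ring is fully conjugated (every ring atom contributes a p orbital); 3 ring double bonds give 6 π electrons. That satisfies 4n+2 with n=1, so it is aromatic (benzene ring).
The second 6-membered ring has four sp³ carbons, so it is not fully conjugated — not aromatic (cyclohexane ring).
The 4-membered ring has only sp² ring atoms; a planar conformation would have a fully conjugated π system of 4 electrons. But 4 = 4(1), which is 4n not 4n+2, so it is not aromatic (cyclobutadiene) — cyclobutadiene is antiaromatic and distorts to a rectangle.
The 7-membered ring is fully conjugated (every ring atom contributes a p orbital); 3 ring double bonds (6 π electrons) plus the carbocation's empty p orbital (0, but keeps the ring conjugated) give 6 π electrons. That satisfies 4n+2 with n=1, so it is aromatic (tropylium cation).
4 of the 6 rings are aromatic. Total: 4.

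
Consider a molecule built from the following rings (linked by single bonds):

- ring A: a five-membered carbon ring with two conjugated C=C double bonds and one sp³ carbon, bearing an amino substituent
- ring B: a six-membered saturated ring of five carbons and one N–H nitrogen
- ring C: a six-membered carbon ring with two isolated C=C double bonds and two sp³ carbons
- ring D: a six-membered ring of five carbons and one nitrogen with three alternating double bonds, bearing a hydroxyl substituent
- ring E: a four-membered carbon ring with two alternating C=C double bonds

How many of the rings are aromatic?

Ring A has one sp³ carbon, so it is not fully conjugated — not aromatic (cyclopentadiene).
Ring B has only sp³ atoms, so it is not fully conjugated — not aromatic (piperidine).
Ring C has two sp³ carbons, so it is not fully conjugated — not aromatic (1,4-cyclohexadiene).
Ring D is planar and fully conjugated; 3 ring double bonds give 6 π electrons. 6 = 4(1)+2, so ring D is aromatic (pyridine).
Ring E has only sp² ring atoms; a planar conformation would have a fully conjugated π system of 4 electrons. But 4 = 4(1), which is 4n not 4n+2, so ring E is not aromatic (cyclobutadiene) — cyclobutadiene is antiaromatic and distorts to a rectangle.
Aromatic: D. Total: 1.

1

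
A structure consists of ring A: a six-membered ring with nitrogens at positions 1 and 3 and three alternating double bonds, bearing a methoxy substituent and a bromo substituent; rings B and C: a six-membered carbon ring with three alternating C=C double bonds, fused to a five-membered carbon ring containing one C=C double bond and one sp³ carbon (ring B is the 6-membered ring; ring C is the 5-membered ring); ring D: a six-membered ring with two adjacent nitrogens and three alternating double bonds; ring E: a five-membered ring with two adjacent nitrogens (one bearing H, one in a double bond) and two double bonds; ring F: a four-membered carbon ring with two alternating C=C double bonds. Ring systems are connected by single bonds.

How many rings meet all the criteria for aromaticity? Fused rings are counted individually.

4

Ring A has a continuous p-orbital overlap around the ring; 3 ring double bonds give 6 π electrons. Since 6 = 4n+2 (n=1), ring A is aromatic (pyrimidine).
Ring B is planar and fully conjugated; 3 ring double bonds give 6 π electrons. 6 = 4(1)+2, so ring B is aromatic (benzene ring).
Ring C has one sp³ carbon, so it is not fully conjugated — not aromatic (cyclopentene ring).
Ring D has a continuous p-orbital overlap around the ring; 3 ring double bonds give 6 π electrons. 6 = 4(1)+2, so ring D is aromatic (pyridazine).
Ring E has a continuous p-orbital overlap around the ring; 2 ring double bonds (4 π electrons) plus a heteroatom lone pair (2) give 6 π electrons. 6 = 4(1)+2, so ring E is aromatic (pyrazole).
Ring F has only sp² ring atoms; a planar conformation would have a fully conjugated π system of 4 electrons. But 4 = 4(1), which is 4n not 4n+2, so ring F is not aromatic (cyclobutadiene) — cyclobutadiene is antiaromatic and distorts to a rectangle.
Aromatic: A, B, D, E. Total: 4.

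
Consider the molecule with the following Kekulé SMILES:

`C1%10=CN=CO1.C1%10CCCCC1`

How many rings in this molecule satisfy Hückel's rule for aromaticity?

The SMILES encodes a five-membered ring with an oxygen at position 1 and a nitrogen at position 3 (in a C=N bond), with two double bonds; a six-membered saturated carbon ring.
The 5-membered ring with one oxygen and one =N– has a continuous p-orbital overlap around the ring; 2 ring double bonds (4 π electrons) plus a heteroatom lone pair (2) give 6 π electrons. That satisfies 4n+2 with n=1, so it is aromatic (oxazole).
The 6-membered ring has only sp³ atoms, so it is not fully conjugated — not aromatic (cyclohexane).
1 of the 2 rings is aromatic. Total: 1.

1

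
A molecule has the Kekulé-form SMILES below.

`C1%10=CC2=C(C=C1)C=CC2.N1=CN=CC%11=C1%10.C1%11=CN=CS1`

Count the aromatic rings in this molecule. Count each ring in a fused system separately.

The SMILES encodes a six-membered carbon ring with three alternating C=C double bonds, fused to a five-membered carbon ring containing one C=C double bond and one sp³ carbon; a six-membered ring with nitrogens at positions 1 and 3 and three alternating double bonds; a five-membered ring with a sulfur at position 1 and a nitrogen at position 3 (in a C=N bond), with two double bonds.
The 6-membered ring has a continuous p-orbital overlap around the ring; 3 ring double bonds give 6 π electrons. That satisfies 4n+2 with n=1, so it is aromatic (benzene ring).
The 5-membered ring has one sp³ carbon, so it is not fully conjugated — not aromatic (cyclopentene ring).
The 6-membered ring with two nitrogens (1,3) has a continuous p-orbital overlap around the ring; 3 ring double bonds give 6 π electrons. Since 6 = 4n+2 (n=1), it is aromatic (pyrimidine).
The 5-membered ring with one sulfur and one =N– is planar and fully conjugated; 2 ring double bonds (4 π electrons) plus a heteroatom lone pair (2) give 6 π electrons. Since 6 = 4n+2 (n=1), it is aromatic (thiazole).
3 of the 4 rings are aromatic. Total: 3.

3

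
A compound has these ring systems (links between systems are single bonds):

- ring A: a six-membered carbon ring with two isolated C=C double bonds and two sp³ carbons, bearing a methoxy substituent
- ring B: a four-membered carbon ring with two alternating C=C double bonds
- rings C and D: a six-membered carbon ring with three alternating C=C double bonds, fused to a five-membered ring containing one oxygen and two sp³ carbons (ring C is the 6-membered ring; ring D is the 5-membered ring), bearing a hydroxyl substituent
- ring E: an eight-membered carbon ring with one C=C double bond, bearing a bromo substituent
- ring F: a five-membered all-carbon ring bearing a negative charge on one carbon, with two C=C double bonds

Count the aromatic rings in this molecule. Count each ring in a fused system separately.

2

Ring A has two sp³ carbons, so it is not fully conjugated — not aromatic (1,4-cyclohexadiene).
Ring B has only sp² ring atoms; a planar conformation would have a fully conjugated π system of 4 electrons. But 4 = 4(1), which is 4n not 4n+2, so ring B is not aromatic (cyclobutadiene) — cyclobutadiene is antiaromatic and distorts to a rectangle.
Ring C is planar and fully conjugated; 3 ring double bonds give 6 π electrons. 6 = 4(1)+2, so ring C is aromatic (benzene ring).
Ring D has two sp³ carbons, so it is not fully conjugated — not aromatic (oxolane ring).
Ring E has six sp³ carbons, so it is not fully conjugated — not aromatic (cyclooctene).
Ring F has a continuous p-orbital overlap around the ring; 2 ring double bonds (4 π electrons) plus the carbanion lone pair (2) give 6 π electrons. That satisfies 4n+2 with n=1, so ring F is aromatic (cyclopentadienyl anion).
Aromatic: C, F. Total: 2.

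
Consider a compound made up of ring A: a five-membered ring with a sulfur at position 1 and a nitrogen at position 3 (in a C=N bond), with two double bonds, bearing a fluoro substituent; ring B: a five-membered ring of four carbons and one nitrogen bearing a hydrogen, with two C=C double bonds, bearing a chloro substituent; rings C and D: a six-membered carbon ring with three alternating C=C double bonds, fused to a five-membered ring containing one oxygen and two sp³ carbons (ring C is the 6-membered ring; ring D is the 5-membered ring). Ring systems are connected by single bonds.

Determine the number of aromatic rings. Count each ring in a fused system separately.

Ring A is fully conjugated (every ring atom contributes a p orbital); 2 ring double bonds (4 π electrons) plus a heteroatom lone pair (2) give 6 π electrons. 6 = 4(1)+2, so ring A is aromatic (thiazole).
Ring B is planar and fully conjugated; 2 ring double bonds (4 π electrons) plus a heteroatom lone pair (2) give 6 π electrons. 6 = 4(1)+2, so ring B is aromatic (pyrrole).
Ring C is planar and fully conjugated; 3 ring double bonds give 6 π electrons. That satisfies 4n+2 with n=1, so ring C is aromatic (benzene ring).
Ring D has two sp³ carbons, so it is not fully conjugated — not aromatic (oxolane ring).
Aromatic: A, B, C. Total: 3.

3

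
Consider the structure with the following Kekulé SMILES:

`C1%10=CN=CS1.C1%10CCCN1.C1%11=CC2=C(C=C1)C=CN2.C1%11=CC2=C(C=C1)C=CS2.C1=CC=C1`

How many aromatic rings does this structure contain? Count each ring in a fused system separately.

5

The SMILES encodes a five-membered ring with a sulfur at position 1 and a nitrogen at position 3 (in a C=N bond), with two double bonds; a five-membered saturated ring of four carbons and one N–H nitrogen; a six-membered carbon ring with three alternating C=C double bonds, fused to a five-membered ring containing one N–H nitrogen and two C=C double bonds; a six-membered carbon ring with three alternating C=C double bonds, fused to a five-membered ring containing one sulfur and two C=C double bonds; a four-membered carbon ring with two alternating C=C double bonds.
The 5-membered ring with one sulfur and one =N– is planar and fully conjugated; 2 ring double bonds (4 π electrons) plus a heteroatom lone pair (2) give 6 π electrons. That satisfies 4n+2 with n=1, so it is aromatic (thiazole).
The 5-membered ring with one N–H has only sp³ atoms, so it is not fully conjugated — not aromatic (pyrrolidine).
The fused 6/5-membered bicyclic (with one N–H) is a single π system with 9 sp² atoms and 10 π electrons from ring double bonds plus a heteroatom lone pair. 10 = 4(2)+2, so the system is aromatic and both rings count as aromatic (indole).
The fused 6/5-membered bicyclic (with one sulfur) is a single π system with 9 sp² atoms and 10 π electrons from ring double bonds plus a heteroatom lone pair. 10 = 4(2)+2, so the system is aromatic and both rings count as aromatic (benzothiophene).
The 4-membered ring has only sp² ring atoms; a planar conformation would have a fully conjugated π system of 4 electrons. But 4 = 4(1), which is 4n not 4n+2, so it is not aromatic (cyclobutadiene) — cyclobutadiene is antiaromatic and distorts to a rectangle.
5 of the 7 rings are aromatic. Total: 5.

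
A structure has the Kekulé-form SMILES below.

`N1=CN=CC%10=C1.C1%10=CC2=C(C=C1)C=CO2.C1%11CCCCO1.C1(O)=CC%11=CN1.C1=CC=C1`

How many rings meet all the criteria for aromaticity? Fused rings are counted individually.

4

The SMILES encodes a six-membered ring with nitrogens at positions 1 and 3 and three alternating double bonds; a six-membered carbon ring with three alternating C=C double bonds, fused to a five-membered ring containing one oxygen and two C=C double bonds; a six-membered saturated ring of five carbons and one oxygen; a five-membered ring of four carbons and one nitrogen bearing a hydrogen, with two C=C double bonds; a four-membered carbon ring with two alternating C=C double bonds.
The 6-membered ring with two nitrogens (1,3) has a continuous p-orbital overlap around the ring; 3 ring double bonds give 6 π electrons. 6 = 4(1)+2, so it is aromatic (pyrimidine).
The fused 6/5-membered bicyclic (with one oxygen) is a single π system with 9 sp² atoms and 10 π electrons from ring double bonds plus a heteroatom lone pair. 10 = 4(2)+2, so the system is aromatic and both rings count as aromatic (benzofuran).
The 6-membered ring with one oxygen has only sp³ atoms, so it is not fully conjugated — not aromatic (tetrahydropyran).
The 5-membered ring with one N–H is planar and fully conjugated; 2 ring double bonds (4 π electrons) plus a heteroatom lone pair (2) give 6 π electrons. That satisfies 4n+2 with n=1, so it is aromatic (pyrrole).
The 4-membered ring has only sp² ring atoms; a planar conformation would have a fully conjugated π system of 4 electrons. But 4 = 4(1), which is 4n not 4n+2, so it is not aromatic (cyclobutadiene) — cyclobutadiene is antiaromatic and distorts to a rectangle.
4 of the 6 rings are aromatic. Total: 4.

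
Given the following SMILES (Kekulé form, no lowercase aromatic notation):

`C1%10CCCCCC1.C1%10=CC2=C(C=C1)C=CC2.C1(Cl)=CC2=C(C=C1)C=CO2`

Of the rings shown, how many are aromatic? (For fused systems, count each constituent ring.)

3

The SMILES encodes a seven-membered saturated carbon ring; a six-membered carbon ring with three alternating C=C double bonds, fused to a five-membered carbon ring containing one C=C double bond and one sp³ carbon; a six-membered carbon ring with three alternating C=C double bonds, fused to a five-membered ring containing one oxygen and two C=C double bonds.
The 7-membered ring has only sp³ atoms, so it is not fully conjugated — not aromatic (cycloheptane).
The 6-membered ring is fully conjugated (every ring atom contributes a p orbital); 3 ring double bonds give 6 π electrons. Since 6 = 4n+2 (n=1), it is aromatic (benzene ring).
The 5-membered ring has one sp³ carbon, so it is not fully conjugated — not aromatic (cyclopentene ring).
The fused 6/5-membered bicyclic (with one oxygen) is a single π system with 9 sp² atoms and 10 π electrons from ring double bonds plus a heteroatom lone pair. 10 = 4(2)+2, so the system is aromatic and both rings count as aromatic (benzofuran).
3 of the 5 rings are aromatic. Total: 3.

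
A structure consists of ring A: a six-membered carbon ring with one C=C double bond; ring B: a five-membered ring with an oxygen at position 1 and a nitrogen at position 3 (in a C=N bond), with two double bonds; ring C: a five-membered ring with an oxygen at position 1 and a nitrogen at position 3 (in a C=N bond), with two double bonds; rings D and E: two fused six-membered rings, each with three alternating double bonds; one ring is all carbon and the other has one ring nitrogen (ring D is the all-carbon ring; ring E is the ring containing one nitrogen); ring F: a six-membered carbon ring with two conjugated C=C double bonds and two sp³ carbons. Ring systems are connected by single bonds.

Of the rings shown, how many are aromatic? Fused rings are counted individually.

Ring A has four sp³ carbons, so it is not fully conjugated — not aromatic (cyclohexene).
Ring B is planar and fully conjugated; 2 ring double bonds (4 π electrons) plus a heteroatom lone pair (2) give 6 π electrons. 6 = 4(1)+2, so ring B is aromatic (oxazole).
Ring C has a continuous p-orbital overlap around the ring; 2 ring double bonds (4 π electrons) plus a heteroatom lone pair (2) give 6 π electrons. That satisfies 4n+2 with n=1, so ring C is aromatic (oxazole).
Rings D and E form a fused bicyclic system (with one nitrogen) with 10 sp² atoms and 10 π electrons from ring double bonds. 10 = 4(2)+2, so the system is aromatic and both rings count as aromatic (quinoline).
Ring F has two sp³ carbons, so it is not fully conjugated — not aromatic (1,3-cyclohexadiene).
Aromatic: B, C, D, E. Total: 4.

4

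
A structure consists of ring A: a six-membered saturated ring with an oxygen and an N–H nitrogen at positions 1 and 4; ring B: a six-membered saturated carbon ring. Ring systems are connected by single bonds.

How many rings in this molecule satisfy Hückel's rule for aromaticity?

0

Ring A has only sp³ atoms, so it is not fully conjugated — not aromatic (morpholine).
Ring B has only sp³ atoms, so it is not fully conjugated — not aromatic (cyclohexane).
No ring is aromatic. Total: 0.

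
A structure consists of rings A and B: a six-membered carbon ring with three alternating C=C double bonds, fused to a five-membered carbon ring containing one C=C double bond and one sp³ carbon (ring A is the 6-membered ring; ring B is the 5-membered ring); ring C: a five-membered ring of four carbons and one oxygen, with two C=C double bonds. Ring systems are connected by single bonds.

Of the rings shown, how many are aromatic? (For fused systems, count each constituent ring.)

Ring A has a continuous p-orbital overlap around the ring; 3 ring double bonds give 6 π electrons. Since 6 = 4n+2 (n=1), ring A is aromatic (benzene ring).
Ring B has one sp³ carbon, so it is not fully conjugated — not aromatic (cyclopentene ring).
Ring C is planar and fully conjugated; 2 ring double bonds (4 π electrons) plus a heteroatom lone pair (2) give 6 π electrons. 6 = 4(1)+2, so ring C is aromatic (furan).
Aromatic: A, C. Total: 2.

2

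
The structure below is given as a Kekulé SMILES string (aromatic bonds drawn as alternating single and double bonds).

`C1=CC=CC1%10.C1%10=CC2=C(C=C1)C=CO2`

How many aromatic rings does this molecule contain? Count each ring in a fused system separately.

The SMILES encodes a five-membered carbon ring with two conjugated C=C double bonds and one sp³ carbon; a six-membered carbon ring with three alternating C=C double bonds, fused to a five-membered ring containing one oxygen and two C=C double bonds.
The 5-membered ring has one sp³ carbon, so it is not fully conjugated — not aromatic (cyclopentadiene).
The fused 6/5-membered bicyclic (with one oxygen) is a single π system with 9 sp² atoms and 10 π electrons from ring double bonds plus a heteroatom lone pair. 10 = 4(2)+2, so the system is aromatic and both rings count as aromatic (benzofuran).
2 of the 3 rings are aromatic. Total: 2.

2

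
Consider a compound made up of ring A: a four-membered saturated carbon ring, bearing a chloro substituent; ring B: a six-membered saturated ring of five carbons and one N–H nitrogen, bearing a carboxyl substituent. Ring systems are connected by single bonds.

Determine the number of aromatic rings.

Ring A has only sp³ atoms, so it is not fully conjugated — not aromatic (cyclobutane).
Ring B has only sp³ atoms, so it is not fully conjugated — not aromatic (piperidine).
No ring is aromatic. Total: 0.

0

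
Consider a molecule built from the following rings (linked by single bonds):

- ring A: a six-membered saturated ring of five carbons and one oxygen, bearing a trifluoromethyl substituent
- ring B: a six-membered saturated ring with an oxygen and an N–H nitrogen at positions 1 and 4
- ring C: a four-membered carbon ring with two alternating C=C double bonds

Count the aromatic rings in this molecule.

Ring A has only sp³ atoms, so it is not fully conjugated — not aromatic (tetrahydropyran).
Ring B has only sp³ atoms, so it is not fully conjugated — not aromatic (morpholine).
Ring C has only sp² ring atoms; a planar conformation would have a fully conjugated π system of 4 electrons. But 4 = 4(1), which is 4n not 4n+2, so ring C is not aromatic (cyclobutadiene) — cyclobutadiene is antiaromatic and distorts to a rectangle.
No ring is aromatic. Total: 0.

0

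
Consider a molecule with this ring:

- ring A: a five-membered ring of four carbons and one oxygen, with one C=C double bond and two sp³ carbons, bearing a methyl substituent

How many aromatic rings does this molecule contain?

Ring A has two sp³ carbons, so it is not fully conjugated — not aromatic (2,3-dihydrofuran).

0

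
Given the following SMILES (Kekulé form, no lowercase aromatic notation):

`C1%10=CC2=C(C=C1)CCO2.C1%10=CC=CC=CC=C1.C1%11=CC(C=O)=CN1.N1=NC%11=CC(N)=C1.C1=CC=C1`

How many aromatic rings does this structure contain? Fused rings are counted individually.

3

The SMILES encodes a six-membered carbon ring with three alternating C=C double bonds, fused to a five-membered ring containing one oxygen and two sp³ carbons; an eight-membered carbon ring with four alternating C=C double bonds; a five-membered ring of four carbons and one nitrogen bearing a hydrogen, with two C=C double bonds; a six-membered ring with two adjacent nitrogens and three alternating double bonds; a four-membered carbon ring with two alternating C=C double bonds.
The 6-membered ring is fully conjugated (every ring atom contributes a p orbital); 3 ring double bonds give 6 π electrons. That satisfies 4n+2 with n=1, so it is aromatic (benzene ring).
The 5-membered ring with one oxygen has two sp³ carbons, so it is not fully conjugated — not aromatic (oxolane ring).
The 8-membered ring has only sp² ring atoms; a planar conformation would have a fully conjugated π system of 8 electrons. But 8 = 4(2), which is 4n not 4n+2, so it is not aromatic (cyclooctatetraene) — cyclooctatetraene distorts into a non-planar tub to avoid antiaromaticity.
The 5-membered ring with one N–H has a continuous p-orbital overlap around the ring; 2 ring double bonds (4 π electrons) plus a heteroatom lone pair (2) give 6 π electrons. Since 6 = 4n+2 (n=1), it is aromatic (pyrrole).
The 6-membered ring with two nitrogens (1,2) has a continuous p-orbital overlap around the ring; 3 ring double bonds give 6 π electrons. Since 6 = 4n+2 (n=1), it is aromatic (pyridazine).
The 4-membered ring has only sp² ring atoms; a planar conformation would have a fully conjugated π system of 4 electrons. But 4 = 4(1), which is 4n not 4n+2, so it is not aromatic (cyclobutadiene) — cyclobutadiene is antiaromatic and distorts to a rectangle.
3 of the 6 rings are aromatic. Total: 3.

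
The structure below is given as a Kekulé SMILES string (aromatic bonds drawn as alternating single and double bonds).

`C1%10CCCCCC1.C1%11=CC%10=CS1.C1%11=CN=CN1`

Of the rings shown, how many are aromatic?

2

The SMILES encodes a seven-membered saturated carbon ring; a five-membered ring of four carbons and one sulfur, with two C=C double bonds; a five-membered ring with nitrogens at positions 1 and 3 (one bearing H, one in a C=N bond) and two double bonds.
The 7-membered ring has only sp³ atoms, so it is not fully conjugated — not aromatic (cycloheptane).
The 5-membered ring with one sulfur is planar and fully conjugated; 2 ring double bonds (4 π electrons) plus a heteroatom lone pair (2) give 6 π electrons. Since 6 = 4n+2 (n=1), it is aromatic (thiophene).
The 5-membered ring with two nitrogens (one N–H, one =N–) has a continuous p-orbital overlap around the ring; 2 ring double bonds (4 π electrons) plus a heteroatom lone pair (2) give 6 π electrons. Since 6 = 4n+2 (n=1), it is aromatic (imidazole).
2 of the 3 rings are aromatic. Total: 2.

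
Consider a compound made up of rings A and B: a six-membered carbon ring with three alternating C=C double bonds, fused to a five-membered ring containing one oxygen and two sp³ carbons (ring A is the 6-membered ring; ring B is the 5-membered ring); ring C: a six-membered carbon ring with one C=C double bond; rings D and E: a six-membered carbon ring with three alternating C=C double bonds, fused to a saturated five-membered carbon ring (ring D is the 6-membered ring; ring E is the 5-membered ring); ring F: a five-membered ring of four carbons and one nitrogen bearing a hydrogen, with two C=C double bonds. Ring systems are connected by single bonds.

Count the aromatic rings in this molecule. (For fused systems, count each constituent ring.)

3

Ring A has a continuous p-orbital overlap around the ring; 3 ring double bonds give 6 π electrons. 6 = 4(1)+2, so ring A is aromatic (benzene ring).
Ring B has two sp³ carbons, so it is not fully conjugated — not aromatic (oxolane ring).
Ring C has four sp³ carbons, so it is not fully conjugated — not aromatic (cyclohexene).
Ring D has a continuous p-orbital overlap around the ring; 3 ring double bonds give 6 π electrons. Since 6 = 4n+2 (n=1), ring D is aromatic (benzene ring).
Ring E has three sp³ carbons, so it is not fully conjugated — not aromatic (cyclopentane ring).
Ring F has a continuous p-orbital overlap around the ring; 2 ring double bonds (4 π electrons) plus a heteroatom lone pair (2) give 6 π electrons. 6 = 4(1)+2, so ring F is aromatic (pyrrole).
Aromatic: A, D, F. Total: 3.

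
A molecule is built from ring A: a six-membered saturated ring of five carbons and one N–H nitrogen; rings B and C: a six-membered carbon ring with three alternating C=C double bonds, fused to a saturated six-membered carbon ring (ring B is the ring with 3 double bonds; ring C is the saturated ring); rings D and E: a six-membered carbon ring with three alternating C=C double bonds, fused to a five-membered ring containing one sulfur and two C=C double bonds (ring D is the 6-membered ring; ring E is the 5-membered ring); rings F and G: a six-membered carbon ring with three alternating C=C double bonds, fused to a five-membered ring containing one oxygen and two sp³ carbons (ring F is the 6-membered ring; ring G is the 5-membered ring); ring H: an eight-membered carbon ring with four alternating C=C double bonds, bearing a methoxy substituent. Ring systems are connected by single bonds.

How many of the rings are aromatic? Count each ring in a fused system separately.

Ring A has only sp³ atoms, so it is not fully conjugated — not aromatic (piperidine).
Ring B is planar and fully conjugated; 3 ring double bonds give 6 π electrons. That satisfies 4n+2 with n=1, so ring B is aromatic (benzene ring).
Ring C has four sp³ carbons, so it is not fully conjugated — not aromatic (cyclohexane ring).
Rings D and E form a fused bicyclic system (with one sulfur) with 9 sp² atoms and 10 π electrons from ring double bonds plus a heteroatom lone pair. 10 = 4(2)+2, so the system is aromatic and both rings count as aromatic (benzothiophene).
Ring F is fully conjugated (every ring atom contributes a p orbital); 3 ring double bonds give 6 π electrons. Since 6 = 4n+2 (n=1), ring F is aromatic (benzene ring).
Ring G has two sp³ carbons, so it is not fully conjugated — not aromatic (oxolane ring).
Ring H has only sp² ring atoms; a planar conformation would have a fully conjugated π system of 8 electrons. But 8 = 4(2), which is 4n not 4n+2, so ring H is not aromatic (cyclooctatetraene) — cyclooctatetraene distorts into a non-planar tub to avoid antiaromaticity.
Aromatic: B, D, E, F. Total: 4.

4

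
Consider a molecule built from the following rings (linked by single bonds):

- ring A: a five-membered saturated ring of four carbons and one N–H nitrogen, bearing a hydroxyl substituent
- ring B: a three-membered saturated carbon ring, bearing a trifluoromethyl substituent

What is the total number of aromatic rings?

0

Ring A has only sp³ atoms, so it is not fully conjugated — not aromatic (pyrrolidine).
Ring B has only sp³ atoms, so it is not fully conjugated — not aromatic (cyclopropane).
No ring is aromatic. Total: 0.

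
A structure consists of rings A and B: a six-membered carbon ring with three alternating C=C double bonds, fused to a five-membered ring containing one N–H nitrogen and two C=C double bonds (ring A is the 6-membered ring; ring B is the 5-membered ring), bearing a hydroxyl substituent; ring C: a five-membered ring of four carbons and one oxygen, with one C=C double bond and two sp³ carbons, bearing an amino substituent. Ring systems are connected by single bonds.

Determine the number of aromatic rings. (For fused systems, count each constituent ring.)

2

Rings A and B form a fused bicyclic system (with one N–H) with 9 sp² atoms and 10 π electrons from ring double bonds plus a heteroatom lone pair. 10 = 4(2)+2, so the system is aromatic and both rings count as aromatic (indole).
Ring C has two sp³ carbons, so it is not fully conjugated — not aromatic (2,3-dihydrofuran).
Aromatic: A, B. Total: 2.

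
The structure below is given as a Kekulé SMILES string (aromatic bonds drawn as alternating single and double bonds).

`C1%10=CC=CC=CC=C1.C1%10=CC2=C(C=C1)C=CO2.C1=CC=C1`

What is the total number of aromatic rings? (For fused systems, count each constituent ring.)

The SMILES encodes an eight-membered carbon ring with four alternating C=C double bonds; a six-membered carbon ring with three alternating C=C double bonds, fused to a five-membered ring containing one oxygen and two C=C double bonds; a four-membered carbon ring with two alternating C=C double bonds.
The 8-membered ring has only sp² ring atoms; a planar conformation would have a fully conjugated π system of 8 electrons. But 8 = 4(2), which is 4n not 4n+2, so it is not aromatic (cyclooctatetraene) — cyclooctatetraene distorts into a non-planar tub to avoid antiaromaticity.
The fused 6/5-membered bicyclic (with one oxygen) is a single π system with 9 sp² atoms and 10 π electrons from ring double bonds plus a heteroatom lone pair. 10 = 4(2)+2, so the system is aromatic and both rings count as aromatic (benzofuran).
The 4-membered ring has only sp² ring atoms; a planar conformation would have a fully conjugated π system of 4 electrons. But 4 = 4(1), which is 4n not 4n+2, so it is not aromatic (cyclobutadiene) — cyclobutadiene is antiaromatic and distorts to a rectangle.
2 of the 4 rings are aromatic. Total: 2.

2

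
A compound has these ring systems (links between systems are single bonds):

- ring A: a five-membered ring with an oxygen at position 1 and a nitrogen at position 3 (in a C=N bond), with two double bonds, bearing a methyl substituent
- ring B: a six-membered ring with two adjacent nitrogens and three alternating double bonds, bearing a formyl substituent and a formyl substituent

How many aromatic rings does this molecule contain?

2

Ring A is fully conjugated (every ring atom contributes a p orbital); 2 ring double bonds (4 π electrons) plus a heteroatom lone pair (2) give 6 π electrons. That satisfies 4n+2 with n=1, so ring A is aromatic (oxazole).
Ring B has a continuous p-orbital overlap around the ring; 3 ring double bonds give 6 π electrons. That satisfies 4n+2 with n=1, so ring B is aromatic (pyridazine).
Aromatic: A, B. Total: 2.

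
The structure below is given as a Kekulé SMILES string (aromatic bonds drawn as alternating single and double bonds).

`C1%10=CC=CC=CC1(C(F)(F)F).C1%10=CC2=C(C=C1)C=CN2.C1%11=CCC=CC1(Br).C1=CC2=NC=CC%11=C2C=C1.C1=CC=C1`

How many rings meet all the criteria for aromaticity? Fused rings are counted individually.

The SMILES encodes a seven-membered carbon ring with three C=C double bonds and one sp³ carbon; a six-membered carbon ring with three alternating C=C double bonds, fused to a five-membered ring containing one N–H nitrogen and two C=C double bonds; a six-membered carbon ring with two isolated C=C double bonds and two sp³ carbons; two fused six-membered rings, each with three alternating double bonds; one ring is all carbon and the other has one ring nitrogen; a four-membered carbon ring with two alternating C=C double bonds.
The 7-membered ring has one sp³ carbon, so it is not fully conjugated — not aromatic (cycloheptatriene).
The fused 6/5-membered bicyclic (with one N–H) is a single π system with 9 sp² atoms and 10 π electrons from ring double bonds plus a heteroatom lone pair. 10 = 4(2)+2, so the system is aromatic and both rings count as aromatic (indole).
The 6-membered ring has two sp³ carbons, so it is not fully conjugated — not aromatic (1,4-cyclohexadiene).
The fused 6/6-membered bicyclic (with one nitrogen) is a single π system with 10 sp² atoms and 10 π electrons from ring double bonds. 10 = 4(2)+2, so the system is aromatic and both rings count as aromatic (quinoline).
The 4-membered ring has only sp² ring atoms; a planar conformation would have a fully conjugated π system of 4 electrons. But 4 = 4(1), which is 4n not 4n+2, so it is not aromatic (cyclobutadiene) — cyclobutadiene is antiaromatic and distorts to a rectangle.
4 of the 7 rings are aromatic. Total: 4.

4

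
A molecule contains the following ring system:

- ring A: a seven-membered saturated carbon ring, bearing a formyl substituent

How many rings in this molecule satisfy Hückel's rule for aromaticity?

0

Ring A has only sp³ atoms, so it is not fully conjugated — not aromatic (cycloheptane).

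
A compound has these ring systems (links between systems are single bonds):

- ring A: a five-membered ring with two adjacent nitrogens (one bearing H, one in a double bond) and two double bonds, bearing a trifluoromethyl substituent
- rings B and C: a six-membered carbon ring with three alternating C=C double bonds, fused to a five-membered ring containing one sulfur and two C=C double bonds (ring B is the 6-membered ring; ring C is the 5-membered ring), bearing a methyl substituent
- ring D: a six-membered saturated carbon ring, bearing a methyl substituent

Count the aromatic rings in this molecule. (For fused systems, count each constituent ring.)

Ring A has a continuous p-orbital overlap around the ring; 2 ring double bonds (4 π electrons) plus a heteroatom lone pair (2) give 6 π electrons. 6 = 4(1)+2, so ring A is aromatic (pyrazole).
Rings B and C form a fused bicyclic system (with one sulfur) with 9 sp² atoms and 10 π electrons from ring double bonds plus a heteroatom lone pair. 10 = 4(2)+2, so the system is aromatic and both rings count as aromatic (benzothiophene).
Ring D has only sp³ atoms, so it is not fully conjugated — not aromatic (cyclohexane).
Aromatic: A, B, C. Total: 3.

3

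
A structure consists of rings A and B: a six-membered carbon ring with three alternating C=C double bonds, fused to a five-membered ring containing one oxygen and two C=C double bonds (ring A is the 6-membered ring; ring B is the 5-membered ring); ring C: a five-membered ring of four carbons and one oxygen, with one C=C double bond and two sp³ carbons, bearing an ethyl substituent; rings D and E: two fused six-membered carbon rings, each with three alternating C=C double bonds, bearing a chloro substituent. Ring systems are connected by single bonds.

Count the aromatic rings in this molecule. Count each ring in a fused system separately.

Rings A and B form a fused bicyclic system (with one oxygen) with 9 sp² atoms and 10 π electrons from ring double bonds plus a heteroatom lone pair. 10 = 4(2)+2, so the system is aromatic and both rings count as aromatic (benzofuran).
Ring C has two sp³ carbons, so it is not fully conjugated — not aromatic (2,3-dihydrofuran).
Rings D and E form a fused bicyclic system with 10 sp² atoms and 10 π electrons from ring double bonds. 10 = 4(2)+2, so the system is aromatic and both rings count as aromatic (naphthalene).
Aromatic: A, B, D, E. Total: 4.

4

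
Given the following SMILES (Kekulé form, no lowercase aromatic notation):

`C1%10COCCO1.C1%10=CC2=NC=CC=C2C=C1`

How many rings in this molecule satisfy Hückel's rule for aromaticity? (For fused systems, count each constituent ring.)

The SMILES encodes a six-membered saturated ring with oxygens at positions 1 and 4; two fused six-membered rings, each with three alternating double bonds; one ring is all carbon and the other has one ring nitrogen.
The 6-membered ring with two oxygens (1,4) has only sp³ atoms, so it is not fully conjugated — not aromatic (1,4-dioxane).
The fused 6/6-membered bicyclic (with one nitrogen) is a single π system with 10 sp² atoms and 10 π electrons from ring double bonds. 10 = 4(2)+2, so the system is aromatic and both rings count as aromatic (quinoline).
2 of the 3 rings are aromatic. Total: 2.

2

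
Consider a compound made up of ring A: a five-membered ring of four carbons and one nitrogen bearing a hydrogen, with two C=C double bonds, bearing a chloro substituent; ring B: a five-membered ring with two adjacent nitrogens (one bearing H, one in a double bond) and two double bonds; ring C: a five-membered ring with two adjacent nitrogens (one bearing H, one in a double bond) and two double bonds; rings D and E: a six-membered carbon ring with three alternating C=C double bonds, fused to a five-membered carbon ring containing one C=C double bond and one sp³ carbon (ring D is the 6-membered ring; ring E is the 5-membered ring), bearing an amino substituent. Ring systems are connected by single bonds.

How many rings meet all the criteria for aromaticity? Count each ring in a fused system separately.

Ring A is fully conjugated (every ring atom contributes a p orbital); 2 ring double bonds (4 π electrons) plus a heteroatom lone pair (2) give 6 π electrons. Since 6 = 4n+2 (n=1), ring A is aromatic (pyrrole).
Ring B has a continuous p-orbital overlap around the ring; 2 ring double bonds (4 π electrons) plus a heteroatom lone pair (2) give 6 π electrons. Since 6 = 4n+2 (n=1), ring B is aromatic (pyrazole).
Ring C has a continuous p-orbital overlap around the ring; 2 ring double bonds (4 π electrons) plus a heteroatom lone pair (2) give 6 π electrons. Since 6 = 4n+2 (n=1), ring C is aromatic (pyrazole).
Ring D has a continuous p-orbital overlap around the ring; 3 ring double bonds give 6 π electrons. That satisfies 4n+2 with n=1, so ring D is aromatic (benzene ring).
Ring E has one sp³ carbon, so it is not fully conjugated — not aromatic (cyclopentene ring).
Aromatic: A, B, C, D. Total: 4.

4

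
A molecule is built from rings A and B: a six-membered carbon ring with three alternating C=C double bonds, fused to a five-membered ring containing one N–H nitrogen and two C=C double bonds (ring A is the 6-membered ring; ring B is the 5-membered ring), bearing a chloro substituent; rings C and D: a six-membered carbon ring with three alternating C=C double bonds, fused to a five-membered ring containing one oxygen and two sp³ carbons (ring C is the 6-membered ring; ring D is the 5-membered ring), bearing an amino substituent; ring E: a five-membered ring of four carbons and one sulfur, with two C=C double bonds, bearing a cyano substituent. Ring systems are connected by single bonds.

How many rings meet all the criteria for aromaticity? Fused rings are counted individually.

Rings A and B form a fused bicyclic system (with one N–H) with 9 sp² atoms and 10 π electrons from ring double bonds plus a heteroatom lone pair. 10 = 4(2)+2, so the system is aromatic and both rings count as aromatic (indole).
Ring C is fully conjugated (every ring atom contributes a p orbital); 3 ring double bonds give 6 π electrons. Since 6 = 4n+2 (n=1), ring C is aromatic (benzene ring).
Ring D has two sp³ carbons, so it is not fully conjugated — not aromatic (oxolane ring).
Ring E has a continuous p-orbital overlap around the ring; 2 ring double bonds (4 π electrons) plus a heteroatom lone pair (2) give 6 π electrons. 6 = 4(1)+2, so ring E is aromatic (thiophene).
Aromatic: A, B, C, E. Total: 4.

4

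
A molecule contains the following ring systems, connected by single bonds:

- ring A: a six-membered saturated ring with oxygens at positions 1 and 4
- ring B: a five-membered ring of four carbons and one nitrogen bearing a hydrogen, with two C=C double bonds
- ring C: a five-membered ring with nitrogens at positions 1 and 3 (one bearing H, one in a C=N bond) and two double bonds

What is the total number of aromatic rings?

Ring A has only sp³ atoms, so it is not fully conjugated — not aromatic (1,4-dioxane).
Ring B has a continuous p-orbital overlap around the ring; 2 ring double bonds (4 π electrons) plus a heteroatom lone pair (2) give 6 π electrons. That satisfies 4n+2 with n=1, so ring B is aromatic (pyrrole).
Ring C has a continuous p-orbital overlap around the ring; 2 ring double bonds (4 π electrons) plus a heteroatom lone pair (2) give 6 π electrons. 6 = 4(1)+2, so ring C is aromatic (imidazole).
Aromatic: B, C. Total: 2.

2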